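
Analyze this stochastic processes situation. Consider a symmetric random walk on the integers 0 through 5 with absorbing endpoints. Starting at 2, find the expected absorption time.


For symmetric RW on 0,...,N with absorbing barriers, E(i) = i*(N-i)
E(2) = 2 * 3 = 6

6


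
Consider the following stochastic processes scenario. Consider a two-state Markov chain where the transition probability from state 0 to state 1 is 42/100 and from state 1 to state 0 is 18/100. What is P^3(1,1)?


Computing P^3 by matrix multiplication.
P = [[0.5800, 0.4200], [0.1800, 0.8200]]
After raising P to the power 3:
P^3(1,1) = 0.7192

0.7192


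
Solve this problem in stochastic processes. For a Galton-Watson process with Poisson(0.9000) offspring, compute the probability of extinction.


Since mu = 0.9000 <= 1, extinction probability = 1.

1.0000


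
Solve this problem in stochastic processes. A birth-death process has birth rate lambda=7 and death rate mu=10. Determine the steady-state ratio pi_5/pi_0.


For birth-death process, pi_n/pi_0 = (lambda/mu)^n
= (7/10)^5
= 0.1681

0.1681


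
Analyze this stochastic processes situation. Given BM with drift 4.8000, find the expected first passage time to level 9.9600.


Expected first passage time = a/mu
= 9.9600/4.8000
= 2.0750

2.0750


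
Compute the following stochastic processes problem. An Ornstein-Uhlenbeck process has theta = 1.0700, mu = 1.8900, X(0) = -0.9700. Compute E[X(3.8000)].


E[X(t)] = mu + (X(0) - mu)*exp(-theta*t)
= 1.8900 + (-0.9700 - 1.8900)*exp(-1.0700*3.8000)
= 1.8900 + -2.8600 * 0.0171
= 1.8410

1.8410


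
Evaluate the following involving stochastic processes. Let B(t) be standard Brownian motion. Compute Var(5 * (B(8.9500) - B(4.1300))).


Var(alpha*(B(t)-B(s))) = alpha^2 * (t-s)
= 5^2 * (8.9500 - 4.1300)
= 25 * 4.8200
= 120.5000

120.5000


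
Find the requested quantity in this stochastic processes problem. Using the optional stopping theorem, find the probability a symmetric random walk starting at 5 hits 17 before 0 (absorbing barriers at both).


By optional stopping theorem: E(M at tau) = M(0) = 5
P(hit 17)*17 + P(hit 0)*0 = 5
P(hit 17) = (5 - 0)/(17 - 0) = 5/17 = 0.2941

0.2941


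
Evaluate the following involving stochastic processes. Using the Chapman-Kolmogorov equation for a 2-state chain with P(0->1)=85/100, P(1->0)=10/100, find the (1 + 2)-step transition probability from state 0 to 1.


P^3 = P^1 * P^2
Computing via matrix multiplication of the transition matrix.
Entry (0,1) of P^3 = 0.8946

0.8946


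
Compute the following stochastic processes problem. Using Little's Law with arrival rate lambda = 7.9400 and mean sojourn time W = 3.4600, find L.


Little's Law: L = lambda * W
= 7.9400 * 3.4600
= 27.4724

27.4724


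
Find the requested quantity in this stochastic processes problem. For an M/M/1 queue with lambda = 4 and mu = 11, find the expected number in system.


rho = 4/11 = 0.3636
L = rho/(1-rho)
= 0.3636/0.6364
= 0.5714

0.5714


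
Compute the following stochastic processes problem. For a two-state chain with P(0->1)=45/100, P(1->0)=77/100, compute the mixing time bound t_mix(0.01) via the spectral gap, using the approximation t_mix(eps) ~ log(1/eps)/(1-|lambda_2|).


lambda_2 = |1 - p01 - p10| = |1 - 0.4500 - 0.7700| = 0.2200
t_mix ~ log(1/eps)/(1 - |lambda_2|)
= log(100)/(1 - 0.2200) = 4.6052/0.7800
= 5.9041

5.9041


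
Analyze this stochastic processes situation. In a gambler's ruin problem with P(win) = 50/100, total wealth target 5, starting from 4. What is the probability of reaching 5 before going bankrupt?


p = 1/2: P(win) = i/N = 4/5
= 0.8000

0.8000


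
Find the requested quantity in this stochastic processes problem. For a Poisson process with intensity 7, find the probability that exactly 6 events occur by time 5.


P(N(t)=k) = (lambda*t)^k * exp(-lambda*t) / k!
lambda*t = 35
= 35^6 * exp(-35) / 6!
= 1838265625 * 6.3051e-16 / 720
= 1.6098e-09

1.6098e-09


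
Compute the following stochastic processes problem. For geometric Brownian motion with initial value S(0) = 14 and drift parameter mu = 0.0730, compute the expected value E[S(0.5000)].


E[S(t)] = S(0) * exp(mu * t)
= 14 * exp(0.0730 * 0.5000)
= 14 * 1.0372
= 14.5204

14.5204


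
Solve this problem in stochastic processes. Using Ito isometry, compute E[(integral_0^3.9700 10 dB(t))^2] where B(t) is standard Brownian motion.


By Ito isometry: E[(int f dB)^2] = int f^2 dt
= 10^2 * 3.9700
= 100 * 3.9700 = 397.0000

397.0000


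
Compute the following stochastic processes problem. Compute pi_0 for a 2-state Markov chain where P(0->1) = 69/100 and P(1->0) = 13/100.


Stationary distribution: pi_0 = p10/(p01+p10), pi_1 = p01/(p01+p10)
p01 = 0.6900, p10 = 0.1300
pi_0 = 0.1585

0.1585


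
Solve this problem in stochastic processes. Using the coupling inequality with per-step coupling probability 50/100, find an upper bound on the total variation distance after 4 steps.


TV distance bound <= (1-delta)^n
= (1 - 0.5000)^4
= 0.5000^4
= 0.0625

0.0625


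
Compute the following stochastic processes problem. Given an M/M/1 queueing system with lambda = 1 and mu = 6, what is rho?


rho = lambda/mu
= 1/6
= 0.1667

0.1667


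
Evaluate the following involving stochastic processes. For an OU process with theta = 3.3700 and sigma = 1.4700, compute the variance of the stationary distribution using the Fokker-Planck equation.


Stationary variance = sigma^2 / (2*theta)
= 1.4700^2 / (2*3.3700)
= 2.1609 / 6.7400
= 0.3206

0.3206


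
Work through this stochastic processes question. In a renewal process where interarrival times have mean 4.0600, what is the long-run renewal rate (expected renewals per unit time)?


Long-run renewal rate = 1/E(X)
= 1/4.0600
= 0.2463

0.2463


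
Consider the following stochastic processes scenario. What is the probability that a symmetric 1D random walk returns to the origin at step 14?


P(S(14) = 0) = C(14,7) / 4^7
= 3432 / 16384
= 0.2095

0.2095


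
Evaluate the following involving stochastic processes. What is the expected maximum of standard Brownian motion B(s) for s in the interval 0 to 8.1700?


E(max B(s)) = sqrt(2t/pi)
= sqrt(2*8.1700/pi)
= sqrt(5.2012)
= 2.2806

2.2806


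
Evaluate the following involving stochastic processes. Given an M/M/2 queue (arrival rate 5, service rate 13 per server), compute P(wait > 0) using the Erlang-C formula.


a = lambda/mu = 0.3846
rho = a/c = 0.1923
Erlang-C formula applied:
C(c,a) = 0.0620

0.0620


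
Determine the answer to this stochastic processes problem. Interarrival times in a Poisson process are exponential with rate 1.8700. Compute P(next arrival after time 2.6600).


P(X > t) = exp(-lambda * t)
= exp(-1.8700 * 2.6600)
= exp(-4.9742) = 0.0069

0.0069


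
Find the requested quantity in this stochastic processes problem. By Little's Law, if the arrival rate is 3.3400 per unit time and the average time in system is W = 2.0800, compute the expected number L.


Little's Law: L = lambda * W
= 3.3400 * 2.0800
= 6.9472

6.9472


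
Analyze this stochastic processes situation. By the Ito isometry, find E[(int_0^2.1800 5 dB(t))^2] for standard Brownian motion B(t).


By Ito isometry: E[(int f dB)^2] = int f^2 dt
= 5^2 * 2.1800
= 25 * 2.1800 = 54.5000

54.5000


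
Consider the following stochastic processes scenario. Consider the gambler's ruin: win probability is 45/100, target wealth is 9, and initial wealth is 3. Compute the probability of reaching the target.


Gambler's ruin formula:
r = q/p = 0.5500/0.4500 = 1.2222
P(win) = (1 - r^i)/(1 - r^N)
= (1 - 1.2222^3)/(1 - 1.2222^9)
= 0.1624

0.1624


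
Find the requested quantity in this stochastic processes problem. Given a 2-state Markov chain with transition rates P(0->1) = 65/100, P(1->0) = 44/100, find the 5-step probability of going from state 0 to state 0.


Computing P^5 by matrix multiplication.
P = [[0.3500, 0.6500], [0.4400, 0.5600]]
After raising P to the power 5:
P^5(0,0) = 0.4037

0.4037


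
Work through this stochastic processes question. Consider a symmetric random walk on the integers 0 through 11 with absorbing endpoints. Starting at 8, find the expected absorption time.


For symmetric RW on 0,...,N with absorbing barriers, E(i) = i*(N-i)
E(8) = 8 * 3 = 24

24


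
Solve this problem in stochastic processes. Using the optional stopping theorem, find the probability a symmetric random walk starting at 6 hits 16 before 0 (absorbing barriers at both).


By optional stopping theorem: E(M at tau) = M(0) = 6
P(hit 16)*16 + P(hit 0)*0 = 6
P(hit 16) = (6 - 0)/(16 - 0) = 3/8 = 0.3750

0.3750


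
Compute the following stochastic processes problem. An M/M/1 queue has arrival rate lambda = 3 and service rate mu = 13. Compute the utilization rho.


rho = lambda/mu
= 3/13
= 0.2308

0.2308


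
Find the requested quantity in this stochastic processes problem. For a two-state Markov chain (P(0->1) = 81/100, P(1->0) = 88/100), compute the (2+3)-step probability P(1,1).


P^5 = P^2 * P^3
Computing via matrix multiplication of the transition matrix.
Entry (1,1) of P^5 = 0.3978

0.3978


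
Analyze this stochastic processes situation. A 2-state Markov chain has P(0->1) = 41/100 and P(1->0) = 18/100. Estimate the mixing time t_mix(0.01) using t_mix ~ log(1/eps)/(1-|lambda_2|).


lambda_2 = |1 - p01 - p10| = |1 - 0.4100 - 0.1800| = 0.4100
t_mix ~ log(1/eps)/(1 - |lambda_2|)
= log(100)/(1 - 0.4100) = 4.6052/0.5900
= 7.8054

7.8054


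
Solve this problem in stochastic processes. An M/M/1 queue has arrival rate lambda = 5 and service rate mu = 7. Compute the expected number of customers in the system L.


rho = 5/7 = 0.7143
L = rho/(1-rho)
= 0.7143/0.2857
= 2.5000

2.5000


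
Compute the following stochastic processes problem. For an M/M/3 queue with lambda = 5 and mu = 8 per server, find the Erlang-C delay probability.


a = lambda/mu = 0.6250
rho = a/c = 0.2083
Erlang-C formula applied:
C(c,a) = 0.0275

0.0275


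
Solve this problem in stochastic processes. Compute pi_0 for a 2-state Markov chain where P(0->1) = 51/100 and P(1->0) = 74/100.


Stationary distribution: pi_0 = p10/(p01+p10), pi_1 = p01/(p01+p10)
p01 = 0.5100, p10 = 0.7400
pi_0 = 0.5920

0.5920


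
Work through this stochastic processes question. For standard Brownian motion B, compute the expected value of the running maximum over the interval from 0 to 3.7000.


E(max B(s)) = sqrt(2t/pi)
= sqrt(2*3.7000/pi)
= sqrt(2.3555)
= 1.5348

1.5348


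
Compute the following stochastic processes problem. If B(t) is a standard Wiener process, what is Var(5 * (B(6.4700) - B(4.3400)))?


Var(alpha*(B(t)-B(s))) = alpha^2 * (t-s)
= 5^2 * (6.4700 - 4.3400)
= 25 * 2.1300
= 53.2500

53.2500


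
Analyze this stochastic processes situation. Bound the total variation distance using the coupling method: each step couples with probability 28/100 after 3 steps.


TV distance bound <= (1-delta)^n
= (1 - 0.2800)^3
= 0.7200^3
= 0.3732

0.3732


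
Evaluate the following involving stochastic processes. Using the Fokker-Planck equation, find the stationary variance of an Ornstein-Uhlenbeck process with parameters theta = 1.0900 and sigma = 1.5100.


Stationary variance = sigma^2 / (2*theta)
= 1.5100^2 / (2*1.0900)
= 2.2801 / 2.1800
= 1.0459

1.0459


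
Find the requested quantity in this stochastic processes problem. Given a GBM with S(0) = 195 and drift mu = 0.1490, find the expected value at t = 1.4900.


E[S(t)] = S(0) * exp(mu * t)
= 195 * exp(0.1490 * 1.4900)
= 195 * 1.2486
= 243.4739

243.4739


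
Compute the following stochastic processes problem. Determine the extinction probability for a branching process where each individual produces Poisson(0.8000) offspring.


Since mu = 0.8000 <= 1, extinction probability = 1.

1.0000


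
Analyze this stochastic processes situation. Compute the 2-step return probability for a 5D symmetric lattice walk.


P(return in 2 steps) = P(reverse first step) = 1/(2d)
= 1/10
= 0.1000

0.1000


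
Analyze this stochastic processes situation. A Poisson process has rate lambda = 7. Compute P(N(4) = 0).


P(N(t)=k) = (lambda*t)^k * exp(-lambda*t) / k!
lambda*t = 28
= 28^0 * exp(-28) / 0!
= 1 * 6.9144e-13 / 1
= 6.9144e-13

6.9144e-13


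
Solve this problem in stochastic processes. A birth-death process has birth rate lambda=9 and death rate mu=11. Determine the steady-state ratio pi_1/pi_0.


For birth-death process, pi_n/pi_0 = (lambda/mu)^n
= (9/11)^1
= 0.8182

0.8182


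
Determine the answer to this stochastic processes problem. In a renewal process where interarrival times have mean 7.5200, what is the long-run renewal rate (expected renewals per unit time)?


Long-run renewal rate = 1/E(X)
= 1/7.5200
= 0.1330

0.1330


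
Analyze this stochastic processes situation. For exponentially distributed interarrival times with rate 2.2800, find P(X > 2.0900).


P(X > t) = exp(-lambda * t)
= exp(-2.2800 * 2.0900)
= exp(-4.7652) = 0.0085

0.0085


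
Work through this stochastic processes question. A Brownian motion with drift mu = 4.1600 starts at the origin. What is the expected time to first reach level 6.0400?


Expected first passage time = a/mu
= 6.0400/4.1600
= 1.4519

1.4519


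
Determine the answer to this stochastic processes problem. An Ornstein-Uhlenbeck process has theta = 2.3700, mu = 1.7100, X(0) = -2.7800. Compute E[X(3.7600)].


E[X(t)] = mu + (X(0) - mu)*exp(-theta*t)
= 1.7100 + (-2.7800 - 1.7100)*exp(-2.3700*3.7600)
= 1.7100 + -4.4900 * 1.3487e-04
= 1.7094

1.7094


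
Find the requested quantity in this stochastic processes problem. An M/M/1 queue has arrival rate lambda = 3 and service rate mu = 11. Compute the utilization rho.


rho = lambda/mu
= 3/11
= 0.2727

0.2727


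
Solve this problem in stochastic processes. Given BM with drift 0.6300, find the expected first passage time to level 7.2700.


Expected first passage time = a/mu
= 7.2700/0.6300
= 11.5397

11.5397


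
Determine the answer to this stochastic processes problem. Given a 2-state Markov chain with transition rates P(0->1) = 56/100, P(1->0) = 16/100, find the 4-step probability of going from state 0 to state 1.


Computing P^4 by matrix multiplication.
P = [[0.4400, 0.5600], [0.1600, 0.8400]]
After raising P to the power 4:
P^4(0,1) = 0.7730

0.7730


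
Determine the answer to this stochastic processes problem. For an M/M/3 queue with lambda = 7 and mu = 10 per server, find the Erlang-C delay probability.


a = lambda/mu = 0.7000
rho = a/c = 0.2333
Erlang-C formula applied:
C(c,a) = 0.0369

0.0369


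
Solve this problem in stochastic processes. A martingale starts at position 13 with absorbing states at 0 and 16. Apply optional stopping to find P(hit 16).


By optional stopping theorem: E(M at tau) = M(0) = 13
P(hit 16)*16 + P(hit 0)*0 = 13
P(hit 16) = (13 - 0)/(16 - 0) = 13/16 = 0.8125

0.8125


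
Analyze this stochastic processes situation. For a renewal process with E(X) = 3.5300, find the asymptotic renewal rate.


Long-run renewal rate = 1/E(X)
= 1/3.5300
= 0.2833

0.2833


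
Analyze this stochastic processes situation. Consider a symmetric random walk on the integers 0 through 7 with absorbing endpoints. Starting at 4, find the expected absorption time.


For symmetric RW on 0,...,N with absorbing barriers, E(i) = i*(N-i)
E(4) = 4 * 3 = 12

12


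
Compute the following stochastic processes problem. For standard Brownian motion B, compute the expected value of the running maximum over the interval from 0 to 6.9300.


E(max B(s)) = sqrt(2t/pi)
= sqrt(2*6.9300/pi)
= sqrt(4.4118)
= 2.1004

2.1004


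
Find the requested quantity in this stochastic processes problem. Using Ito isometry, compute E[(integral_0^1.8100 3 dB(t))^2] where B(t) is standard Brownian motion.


By Ito isometry: E[(int f dB)^2] = int f^2 dt
= 3^2 * 1.8100
= 9 * 1.8100 = 16.2900

16.2900


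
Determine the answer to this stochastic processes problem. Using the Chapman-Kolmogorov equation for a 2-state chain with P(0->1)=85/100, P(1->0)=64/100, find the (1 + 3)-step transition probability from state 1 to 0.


P^4 = P^1 * P^3
Computing via matrix multiplication of the transition matrix.
Entry (1,0) of P^4 = 0.4048

0.4048


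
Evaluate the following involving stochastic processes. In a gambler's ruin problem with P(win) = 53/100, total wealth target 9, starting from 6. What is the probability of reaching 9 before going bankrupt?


Gambler's ruin formula:
r = q/p = 0.4700/0.5300 = 0.8868
P(win) = (1 - r^i)/(1 - r^N)
= (1 - 0.8868^6)/(1 - 0.8868^9)
= 0.7773

0.7773


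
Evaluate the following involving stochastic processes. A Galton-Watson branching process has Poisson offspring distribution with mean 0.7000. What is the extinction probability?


Since mu = 0.7000 <= 1, extinction probability = 1.

1.0000


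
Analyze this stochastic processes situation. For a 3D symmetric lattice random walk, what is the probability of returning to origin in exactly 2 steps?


P(return in 2 steps) = P(reverse first step) = 1/(2d)
= 1/6
= 0.1667

0.1667


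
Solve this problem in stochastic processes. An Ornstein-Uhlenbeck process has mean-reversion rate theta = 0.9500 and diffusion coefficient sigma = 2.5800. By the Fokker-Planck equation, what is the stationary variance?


Stationary variance = sigma^2 / (2*theta)
= 2.5800^2 / (2*0.9500)
= 6.6564 / 1.9000
= 3.5034

3.5034


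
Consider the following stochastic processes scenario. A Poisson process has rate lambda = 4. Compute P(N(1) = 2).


P(N(t)=k) = (lambda*t)^k * exp(-lambda*t) / k!
lambda*t = 4
= 4^2 * exp(-4) / 2!
= 16 * 0.0183 / 2
= 0.1465

0.1465


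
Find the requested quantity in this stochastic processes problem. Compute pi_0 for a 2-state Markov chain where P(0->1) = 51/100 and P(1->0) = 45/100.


Stationary distribution: pi_0 = p10/(p01+p10), pi_1 = p01/(p01+p10)
p01 = 0.5100, p10 = 0.4500
pi_0 = 0.4688

0.4688


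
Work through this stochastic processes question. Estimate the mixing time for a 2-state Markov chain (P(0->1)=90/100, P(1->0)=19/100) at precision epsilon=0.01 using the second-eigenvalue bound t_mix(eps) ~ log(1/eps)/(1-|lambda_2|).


lambda_2 = |1 - p01 - p10| = |1 - 0.9000 - 0.1900| = 0.0900
t_mix ~ log(1/eps)/(1 - |lambda_2|)
= log(100)/(1 - 0.0900) = 4.6052/0.9100
= 5.0606

5.0606


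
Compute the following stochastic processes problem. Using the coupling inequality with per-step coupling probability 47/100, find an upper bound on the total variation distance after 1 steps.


TV distance bound <= (1-delta)^n
= (1 - 0.4700)^1
= 0.5300^1
= 0.5300

0.5300


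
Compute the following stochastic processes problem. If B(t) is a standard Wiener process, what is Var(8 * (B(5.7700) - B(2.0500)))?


Var(alpha*(B(t)-B(s))) = alpha^2 * (t-s)
= 8^2 * (5.7700 - 2.0500)
= 64 * 3.7200
= 238.0800

238.0800


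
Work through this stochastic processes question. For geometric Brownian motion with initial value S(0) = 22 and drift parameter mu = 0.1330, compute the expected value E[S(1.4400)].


E[S(t)] = S(0) * exp(mu * t)
= 22 * exp(0.1330 * 1.4400)
= 22 * 1.2111
= 26.6440

26.6440


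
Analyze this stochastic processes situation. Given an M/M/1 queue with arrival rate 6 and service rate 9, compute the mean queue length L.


rho = 6/9 = 0.6667
L = rho/(1-rho)
= 0.6667/0.3333
= 2.0000

2.0000


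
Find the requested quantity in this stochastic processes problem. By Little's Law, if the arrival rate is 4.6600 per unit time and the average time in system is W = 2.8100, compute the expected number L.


Little's Law: L = lambda * W
= 4.6600 * 2.8100
= 13.0946

13.0946


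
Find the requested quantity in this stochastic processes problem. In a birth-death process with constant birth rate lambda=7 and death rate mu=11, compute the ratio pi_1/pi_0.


For birth-death process, pi_n/pi_0 = (lambda/mu)^n
= (7/11)^1
= 0.6364

0.6364


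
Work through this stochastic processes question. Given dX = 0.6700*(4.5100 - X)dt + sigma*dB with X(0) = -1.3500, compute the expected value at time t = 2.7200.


E[X(t)] = mu + (X(0) - mu)*exp(-theta*t)
= 4.5100 + (-1.3500 - 4.5100)*exp(-0.6700*2.7200)
= 4.5100 + -5.8600 * 0.1616
= 3.5628

3.5628


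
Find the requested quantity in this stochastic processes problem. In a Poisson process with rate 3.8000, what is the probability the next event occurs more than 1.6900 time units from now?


P(X > t) = exp(-lambda * t)
= exp(-3.8000 * 1.6900)
= exp(-6.4220) = 0.0016

0.0016


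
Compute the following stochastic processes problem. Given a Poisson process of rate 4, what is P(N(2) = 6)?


P(N(t)=k) = (lambda*t)^k * exp(-lambda*t) / k!
lambda*t = 8
= 8^6 * exp(-8) / 6!
= 262144 * 3.3546e-04 / 720
= 0.1221

0.1221


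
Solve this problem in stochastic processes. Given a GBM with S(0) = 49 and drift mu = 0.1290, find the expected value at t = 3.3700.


E[S(t)] = S(0) * exp(mu * t)
= 49 * exp(0.1290 * 3.3700)
= 49 * 1.5445
= 75.6828

75.6828


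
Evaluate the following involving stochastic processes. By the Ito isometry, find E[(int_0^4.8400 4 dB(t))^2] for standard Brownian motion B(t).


By Ito isometry: E[(int f dB)^2] = int f^2 dt
= 4^2 * 4.8400
= 16 * 4.8400 = 77.4400

77.4400


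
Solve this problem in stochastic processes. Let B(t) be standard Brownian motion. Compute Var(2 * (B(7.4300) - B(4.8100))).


Var(alpha*(B(t)-B(s))) = alpha^2 * (t-s)
= 2^2 * (7.4300 - 4.8100)
= 4 * 2.6200
= 10.4800

10.4800


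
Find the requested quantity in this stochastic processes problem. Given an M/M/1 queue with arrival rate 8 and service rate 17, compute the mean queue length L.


rho = 8/17 = 0.4706
L = rho/(1-rho)
= 0.4706/0.5294
= 0.8889

0.8889


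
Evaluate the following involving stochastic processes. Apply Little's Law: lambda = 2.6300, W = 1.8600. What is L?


Little's Law: L = lambda * W
= 2.6300 * 1.8600
= 4.8918

4.8918


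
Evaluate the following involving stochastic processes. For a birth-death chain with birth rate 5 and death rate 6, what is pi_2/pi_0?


For birth-death process, pi_n/pi_0 = (lambda/mu)^n
= (5/6)^2
= 0.6944

0.6944


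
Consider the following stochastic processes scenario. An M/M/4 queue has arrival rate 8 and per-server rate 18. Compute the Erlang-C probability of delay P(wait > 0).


a = lambda/mu = 0.4444
rho = a/c = 0.1111
Erlang-C formula applied:
C(c,a) = 0.0012

0.0012


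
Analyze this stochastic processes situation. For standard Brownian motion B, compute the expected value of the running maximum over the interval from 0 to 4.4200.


E(max B(s)) = sqrt(2t/pi)
= sqrt(2*4.4200/pi)
= sqrt(2.8139)
= 1.6775

1.6775


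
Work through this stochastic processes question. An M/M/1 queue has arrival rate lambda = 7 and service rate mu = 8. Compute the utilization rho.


rho = lambda/mu
= 7/8
= 0.8750

0.8750


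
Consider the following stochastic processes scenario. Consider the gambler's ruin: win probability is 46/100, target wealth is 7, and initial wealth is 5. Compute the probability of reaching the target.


Gambler's ruin formula:
r = q/p = 0.5400/0.4600 = 1.1739
P(win) = (1 - r^i)/(1 - r^N)
= (1 - 1.1739^5)/(1 - 1.1739^7)
= 0.5933

0.5933


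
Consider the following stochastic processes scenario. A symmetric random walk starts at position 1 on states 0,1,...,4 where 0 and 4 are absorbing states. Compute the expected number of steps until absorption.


For symmetric RW on 0,...,N with absorbing barriers, E(i) = i*(N-i)
E(1) = 1 * 3 = 3

3


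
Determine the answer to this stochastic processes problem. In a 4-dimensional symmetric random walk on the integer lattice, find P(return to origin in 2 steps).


P(return in 2 steps) = P(reverse first step) = 1/(2d)
= 1/8
= 0.1250

0.1250


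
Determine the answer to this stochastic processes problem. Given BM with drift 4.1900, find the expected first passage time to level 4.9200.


Expected first passage time = a/mu
= 4.9200/4.1900
= 1.1742

1.1742


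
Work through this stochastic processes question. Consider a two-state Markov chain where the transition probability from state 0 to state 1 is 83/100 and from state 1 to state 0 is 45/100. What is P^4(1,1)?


Computing P^4 by matrix multiplication.
P = [[0.1700, 0.8300], [0.4500, 0.5500]]
After raising P to the power 4:
P^4(1,1) = 0.6506

0.6506


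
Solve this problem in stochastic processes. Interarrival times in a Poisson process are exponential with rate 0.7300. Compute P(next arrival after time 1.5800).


P(X > t) = exp(-lambda * t)
= exp(-0.7300 * 1.5800)
= exp(-1.1534) = 0.3156

0.3156


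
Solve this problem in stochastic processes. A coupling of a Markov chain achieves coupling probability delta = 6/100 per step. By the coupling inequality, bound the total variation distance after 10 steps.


TV distance bound <= (1-delta)^n
= (1 - 0.0600)^10
= 0.9400^10
= 0.5386

0.5386


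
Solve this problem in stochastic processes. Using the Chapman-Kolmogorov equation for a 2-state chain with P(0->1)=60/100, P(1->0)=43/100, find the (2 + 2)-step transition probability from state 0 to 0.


P^4 = P^2 * P^2
Computing via matrix multiplication of the transition matrix.
Entry (0,0) of P^4 = 0.4175

0.4175


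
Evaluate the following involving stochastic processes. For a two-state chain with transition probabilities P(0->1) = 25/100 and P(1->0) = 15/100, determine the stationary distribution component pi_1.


Stationary distribution: pi_0 = p10/(p01+p10), pi_1 = p01/(p01+p10)
p01 = 0.2500, p10 = 0.1500
pi_1 = 0.6250

0.6250


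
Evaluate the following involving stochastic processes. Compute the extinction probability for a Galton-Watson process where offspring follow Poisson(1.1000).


Since mu = 1.1000 > 1, extinction prob q < 1.
Solve s = exp(mu*(s-1)) iteratively.
q = 0.8239

0.8239


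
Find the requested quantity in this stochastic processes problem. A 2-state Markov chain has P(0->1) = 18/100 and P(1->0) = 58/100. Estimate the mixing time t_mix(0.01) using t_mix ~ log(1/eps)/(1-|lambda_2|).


lambda_2 = |1 - p01 - p10| = |1 - 0.1800 - 0.5800| = 0.2400
t_mix ~ log(1/eps)/(1 - |lambda_2|)
= log(100)/(1 - 0.2400) = 4.6052/0.7600
= 6.0594

6.0594


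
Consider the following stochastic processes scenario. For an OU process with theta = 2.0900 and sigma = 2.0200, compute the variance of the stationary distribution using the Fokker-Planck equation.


Stationary variance = sigma^2 / (2*theta)
= 2.0200^2 / (2*2.0900)
= 4.0804 / 4.1800
= 0.9762

0.9762


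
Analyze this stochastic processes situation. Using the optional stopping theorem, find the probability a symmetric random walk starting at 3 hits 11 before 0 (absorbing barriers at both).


By optional stopping theorem: E(M at tau) = M(0) = 3
P(hit 11)*11 + P(hit 0)*0 = 3
P(hit 11) = (3 - 0)/(11 - 0) = 3/11 = 0.2727

0.2727


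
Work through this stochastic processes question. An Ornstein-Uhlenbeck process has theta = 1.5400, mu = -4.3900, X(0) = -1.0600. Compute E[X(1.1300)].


E[X(t)] = mu + (X(0) - mu)*exp(-theta*t)
= -4.3900 + (-1.0600 - -4.3900)*exp(-1.5400*1.1300)
= -4.3900 + 3.3300 * 0.1755
= -3.8056

-3.8056


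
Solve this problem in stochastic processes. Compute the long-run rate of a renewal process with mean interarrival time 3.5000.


Long-run renewal rate = 1/E(X)
= 1/3.5000
= 0.2857

0.2857


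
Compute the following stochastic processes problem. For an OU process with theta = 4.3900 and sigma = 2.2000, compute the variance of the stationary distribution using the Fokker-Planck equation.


Stationary variance = sigma^2 / (2*theta)
= 2.2000^2 / (2*4.3900)
= 4.8400 / 8.7800
= 0.5513

0.5513


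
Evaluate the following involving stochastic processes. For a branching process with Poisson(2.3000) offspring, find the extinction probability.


Since mu = 2.3000 > 1, extinction prob q < 1.
Solve s = exp(mu*(s-1)) iteratively.
q = 0.1376

0.1376


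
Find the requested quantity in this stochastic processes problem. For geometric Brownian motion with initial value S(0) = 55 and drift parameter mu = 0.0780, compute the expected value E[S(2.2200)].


E[S(t)] = S(0) * exp(mu * t)
= 55 * exp(0.0780 * 2.2200)
= 55 * 1.1891
= 65.3981

65.3981


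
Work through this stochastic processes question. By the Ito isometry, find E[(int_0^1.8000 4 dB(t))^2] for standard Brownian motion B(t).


By Ito isometry: E[(int f dB)^2] = int f^2 dt
= 4^2 * 1.8000
= 16 * 1.8000 = 28.8000

28.8000


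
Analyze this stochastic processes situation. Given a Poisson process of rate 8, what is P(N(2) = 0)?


P(N(t)=k) = (lambda*t)^k * exp(-lambda*t) / k!
lambda*t = 16
= 16^0 * exp(-16) / 0!
= 1 * 1.1254e-07 / 1
= 1.1254e-07

1.1254e-07


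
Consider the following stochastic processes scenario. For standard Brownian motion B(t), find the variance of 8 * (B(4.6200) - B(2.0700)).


Var(alpha*(B(t)-B(s))) = alpha^2 * (t-s)
= 8^2 * (4.6200 - 2.0700)
= 64 * 2.5500
= 163.2000

163.2000


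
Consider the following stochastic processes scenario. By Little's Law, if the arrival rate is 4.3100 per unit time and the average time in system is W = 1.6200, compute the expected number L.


Little's Law: L = lambda * W
= 4.3100 * 1.6200
= 6.9822

6.9822


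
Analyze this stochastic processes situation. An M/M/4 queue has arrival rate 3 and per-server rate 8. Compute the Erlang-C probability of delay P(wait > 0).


a = lambda/mu = 0.3750
rho = a/c = 0.0938
Erlang-C formula applied:
C(c,a) = 6.2488e-04

6.2488e-04


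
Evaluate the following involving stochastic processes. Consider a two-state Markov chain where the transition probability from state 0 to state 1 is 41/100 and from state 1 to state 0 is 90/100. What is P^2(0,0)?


Computing P^2 by matrix multiplication.
P = [[0.5900, 0.4100], [0.9000, 0.1000]]
After raising P to the power 2:
P^2(0,0) = 0.7171

0.7171


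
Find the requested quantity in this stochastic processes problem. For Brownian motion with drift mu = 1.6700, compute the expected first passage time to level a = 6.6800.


Expected first passage time = a/mu
= 6.6800/1.6700
= 4.0000

4.0000


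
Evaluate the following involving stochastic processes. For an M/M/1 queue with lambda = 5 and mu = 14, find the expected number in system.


rho = 5/14 = 0.3571
L = rho/(1-rho)
= 0.3571/0.6429
= 0.5556

0.5556


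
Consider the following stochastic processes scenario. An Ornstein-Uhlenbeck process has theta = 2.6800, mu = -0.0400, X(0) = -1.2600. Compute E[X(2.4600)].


E[X(t)] = mu + (X(0) - mu)*exp(-theta*t)
= -0.0400 + (-1.2600 - -0.0400)*exp(-2.6800*2.4600)
= -0.0400 + -1.2200 * 0.0014
= -0.0417

-0.0417


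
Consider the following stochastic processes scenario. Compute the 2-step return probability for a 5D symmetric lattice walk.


P(return in 2 steps) = P(reverse first step) = 1/(2d)
= 1/10
= 0.1000

0.1000


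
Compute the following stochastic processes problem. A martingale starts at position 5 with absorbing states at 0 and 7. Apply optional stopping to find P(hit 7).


By optional stopping theorem: E(M at tau) = M(0) = 5
P(hit 7)*7 + P(hit 0)*0 = 5
P(hit 7) = (5 - 0)/(7 - 0) = 5/7 = 0.7143

0.7143


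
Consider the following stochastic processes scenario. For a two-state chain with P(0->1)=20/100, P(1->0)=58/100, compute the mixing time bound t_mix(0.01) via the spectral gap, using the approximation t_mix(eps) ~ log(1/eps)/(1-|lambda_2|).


lambda_2 = |1 - p01 - p10| = |1 - 0.2000 - 0.5800| = 0.2200
t_mix ~ log(1/eps)/(1 - |lambda_2|)
= log(100)/(1 - 0.2200) = 4.6052/0.7800
= 5.9041

5.9041


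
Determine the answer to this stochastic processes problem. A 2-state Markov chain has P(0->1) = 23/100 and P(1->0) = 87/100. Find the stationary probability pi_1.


Stationary distribution: pi_0 = p10/(p01+p10), pi_1 = p01/(p01+p10)
p01 = 0.2300, p10 = 0.8700
pi_1 = 0.2091

0.2091


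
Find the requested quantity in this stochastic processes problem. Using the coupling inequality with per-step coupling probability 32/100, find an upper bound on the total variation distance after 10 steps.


TV distance bound <= (1-delta)^n
= (1 - 0.3200)^10
= 0.6800^10
= 0.0211

0.0211


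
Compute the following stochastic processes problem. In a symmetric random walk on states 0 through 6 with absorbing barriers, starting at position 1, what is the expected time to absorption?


For symmetric RW on 0,...,N with absorbing barriers, E(i) = i*(N-i)
E(1) = 1 * 5 = 5

5


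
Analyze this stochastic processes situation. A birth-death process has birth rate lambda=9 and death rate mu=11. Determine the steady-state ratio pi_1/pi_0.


For birth-death process, pi_n/pi_0 = (lambda/mu)^n
= (9/11)^1
= 0.8182

0.8182


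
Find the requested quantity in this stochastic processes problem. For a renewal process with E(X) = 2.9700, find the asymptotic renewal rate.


Long-run renewal rate = 1/E(X)
= 1/2.9700
= 0.3367

0.3367


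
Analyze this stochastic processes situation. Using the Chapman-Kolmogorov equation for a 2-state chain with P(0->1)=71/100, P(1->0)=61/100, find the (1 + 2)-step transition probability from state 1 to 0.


P^3 = P^1 * P^2
Computing via matrix multiplication of the transition matrix.
Entry (1,0) of P^3 = 0.4773

0.4773


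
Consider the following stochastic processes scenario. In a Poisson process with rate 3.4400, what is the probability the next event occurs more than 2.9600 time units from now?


P(X > t) = exp(-lambda * t)
= exp(-3.4400 * 2.9600)
= exp(-10.1824) = 3.7830e-05

3.7830e-05


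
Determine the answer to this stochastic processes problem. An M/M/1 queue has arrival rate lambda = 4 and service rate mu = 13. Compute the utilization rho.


rho = lambda/mu
= 4/13
= 0.3077

0.3077


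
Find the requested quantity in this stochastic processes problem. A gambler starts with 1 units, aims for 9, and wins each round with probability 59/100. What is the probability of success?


Gambler's ruin formula:
r = q/p = 0.4100/0.5900 = 0.6949
P(win) = (1 - r^i)/(1 - r^N)
= (1 - 0.6949^1)/(1 - 0.6949^9)
= 0.3171

0.3171


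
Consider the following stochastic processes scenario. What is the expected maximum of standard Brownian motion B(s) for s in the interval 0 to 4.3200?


E(max B(s)) = sqrt(2t/pi)
= sqrt(2*4.3200/pi)
= sqrt(2.7502)
= 1.6584

1.6584


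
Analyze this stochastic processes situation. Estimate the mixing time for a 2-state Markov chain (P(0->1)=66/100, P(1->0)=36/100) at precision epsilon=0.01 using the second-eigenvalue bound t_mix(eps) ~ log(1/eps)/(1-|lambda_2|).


lambda_2 = |1 - p01 - p10| = |1 - 0.6600 - 0.3600| = 0.0200
t_mix ~ log(1/eps)/(1 - |lambda_2|)
= log(100)/(1 - 0.0200) = 4.6052/0.9800
= 4.6992

4.6992


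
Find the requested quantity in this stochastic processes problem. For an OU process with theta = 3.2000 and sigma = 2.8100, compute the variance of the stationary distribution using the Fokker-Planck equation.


Stationary variance = sigma^2 / (2*theta)
= 2.8100^2 / (2*3.2000)
= 7.8961 / 6.4000
= 1.2338

1.2338


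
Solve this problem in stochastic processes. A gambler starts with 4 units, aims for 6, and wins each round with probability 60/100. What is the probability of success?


Gambler's ruin formula:
r = q/p = 0.4000/0.6000 = 0.6667
P(win) = (1 - r^i)/(1 - r^N)
= (1 - 0.6667^4)/(1 - 0.6667^6)
= 0.8797

0.8797


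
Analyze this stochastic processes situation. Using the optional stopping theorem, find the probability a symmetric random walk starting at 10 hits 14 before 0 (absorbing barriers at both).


By optional stopping theorem: E(M at tau) = M(0) = 10
P(hit 14)*14 + P(hit 0)*0 = 10
P(hit 14) = (10 - 0)/(14 - 0) = 5/7 = 0.7143

0.7143


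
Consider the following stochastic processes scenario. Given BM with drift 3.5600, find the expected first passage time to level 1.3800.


Expected first passage time = a/mu
= 1.3800/3.5600
= 0.3876

0.3876


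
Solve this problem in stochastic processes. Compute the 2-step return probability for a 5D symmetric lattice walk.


P(return in 2 steps) = P(reverse first step) = 1/(2d)
= 1/10
= 0.1000

0.1000


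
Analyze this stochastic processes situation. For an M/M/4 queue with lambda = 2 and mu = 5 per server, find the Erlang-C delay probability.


a = lambda/mu = 0.4000
rho = a/c = 0.1000
Erlang-C formula applied:
C(c,a) = 7.9444e-04

7.9444e-04


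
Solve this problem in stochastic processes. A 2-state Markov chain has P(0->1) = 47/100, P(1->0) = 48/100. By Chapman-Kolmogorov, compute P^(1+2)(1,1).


P^3 = P^1 * P^2
Computing via matrix multiplication of the transition matrix.
Entry (1,1) of P^3 = 0.4948

0.4948


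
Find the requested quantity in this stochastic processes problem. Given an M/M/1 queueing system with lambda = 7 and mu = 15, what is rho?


rho = lambda/mu
= 7/15
= 0.4667

0.4667


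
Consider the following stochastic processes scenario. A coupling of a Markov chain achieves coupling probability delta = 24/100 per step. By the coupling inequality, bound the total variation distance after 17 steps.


TV distance bound <= (1-delta)^n
= (1 - 0.2400)^17
= 0.7600^17
= 0.0094

0.0094


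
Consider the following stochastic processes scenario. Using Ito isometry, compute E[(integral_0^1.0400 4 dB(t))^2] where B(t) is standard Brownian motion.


By Ito isometry: E[(int f dB)^2] = int f^2 dt
= 4^2 * 1.0400
= 16 * 1.0400 = 16.6400

16.6400


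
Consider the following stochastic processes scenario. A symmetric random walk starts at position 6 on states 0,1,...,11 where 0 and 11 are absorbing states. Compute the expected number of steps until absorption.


For symmetric RW on 0,...,N with absorbing barriers, E(i) = i*(N-i)
E(6) = 6 * 5 = 30

30


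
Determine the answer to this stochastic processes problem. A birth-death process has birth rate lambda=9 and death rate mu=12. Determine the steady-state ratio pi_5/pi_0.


For birth-death process, pi_n/pi_0 = (lambda/mu)^n
= (9/12)^5
= 0.2373

0.2373


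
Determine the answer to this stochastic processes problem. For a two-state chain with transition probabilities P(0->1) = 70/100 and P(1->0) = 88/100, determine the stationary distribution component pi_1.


Stationary distribution: pi_0 = p10/(p01+p10), pi_1 = p01/(p01+p10)
p01 = 0.7000, p10 = 0.8800
pi_1 = 0.4430

0.4430


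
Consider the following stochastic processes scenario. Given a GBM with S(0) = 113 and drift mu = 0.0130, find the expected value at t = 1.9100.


E[S(t)] = S(0) * exp(mu * t)
= 113 * exp(0.0130 * 1.9100)
= 113 * 1.0251
= 115.8409

115.8409


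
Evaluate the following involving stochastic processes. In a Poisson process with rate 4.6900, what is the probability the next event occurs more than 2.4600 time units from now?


P(X > t) = exp(-lambda * t)
= exp(-4.6900 * 2.4600)
= exp(-11.5374) = 9.7582e-06

9.7582e-06


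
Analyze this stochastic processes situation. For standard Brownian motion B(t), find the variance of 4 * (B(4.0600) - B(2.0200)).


Var(alpha*(B(t)-B(s))) = alpha^2 * (t-s)
= 4^2 * (4.0600 - 2.0200)
= 16 * 2.0400
= 32.6400

32.6400


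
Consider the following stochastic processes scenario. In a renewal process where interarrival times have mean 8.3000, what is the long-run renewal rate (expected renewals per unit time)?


Long-run renewal rate = 1/E(X)
= 1/8.3000
= 0.1205

0.1205


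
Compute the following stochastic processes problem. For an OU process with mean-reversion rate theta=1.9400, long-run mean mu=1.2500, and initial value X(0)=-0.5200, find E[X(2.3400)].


E[X(t)] = mu + (X(0) - mu)*exp(-theta*t)
= 1.2500 + (-0.5200 - 1.2500)*exp(-1.9400*2.3400)
= 1.2500 + -1.7700 * 0.0107
= 1.2311

1.2311


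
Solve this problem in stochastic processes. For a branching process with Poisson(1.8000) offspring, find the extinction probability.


Since mu = 1.8000 > 1, extinction prob q < 1.
Solve s = exp(mu*(s-1)) iteratively.
q = 0.2676

0.2676
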